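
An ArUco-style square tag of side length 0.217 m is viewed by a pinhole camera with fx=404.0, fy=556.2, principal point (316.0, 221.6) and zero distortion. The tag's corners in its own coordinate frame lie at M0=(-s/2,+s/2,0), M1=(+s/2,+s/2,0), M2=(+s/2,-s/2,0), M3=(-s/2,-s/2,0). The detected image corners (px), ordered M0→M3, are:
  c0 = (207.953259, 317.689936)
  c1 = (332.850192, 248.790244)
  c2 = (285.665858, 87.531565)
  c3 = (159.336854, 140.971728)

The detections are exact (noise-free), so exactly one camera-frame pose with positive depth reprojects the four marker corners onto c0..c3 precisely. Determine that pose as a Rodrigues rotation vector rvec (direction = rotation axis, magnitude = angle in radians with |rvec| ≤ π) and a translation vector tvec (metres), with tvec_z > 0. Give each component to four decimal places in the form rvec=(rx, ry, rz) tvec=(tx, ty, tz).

Intrinsics K: fx=404.0, fy=556.2, cx=316.0, cy=221.6
Marker side s = 0.217 m; corners in marker frame (Z=0):
  M0 = (-0.1085, +0.1085, 0)
  M1 = (+0.1085, +0.1085, 0)
  M2 = (+0.1085, -0.1085, 0)
  M3 = (-0.1085, -0.1085, 0)
Detected image corners:
  c0 = (207.953259, 317.689936) px
  c1 = (332.850192, 248.790244) px
  c2 = (285.665858, 87.531565) px
  c3 = (159.336854, 140.971728) px
Planar DLT: solve 8×8 A·h = b for H (H[2,2]=1):
  H  [+674.31092 +197.16341 +248.84270]
  H  [-204.57581 +758.35197 +196.58928]
  H  [+0.38716 -0.09510 +1.00000]
B = K⁻¹H; ‖b₁‖=1.512979, ‖b₂‖=1.512979; λ = 2/(‖b₁‖+‖b₂‖) = 0.660948, sign → tz>0 ⇒ λ=+0.660948
r₁ = λ·B[:,0] = (+0.90303,-0.34505,+0.25589); r₂ = λ·B[:,1] = (+0.37172,+0.92621,-0.06285)
r₃ = r₁×r₂ = (-0.21532,+0.15188,+0.96466); SVD([r₁ r₂ r₃]) → R = UVᵀ:
  R  [+0.90303 +0.37172 -0.21532]
  R  [-0.34505 +0.92621 +0.15188]
  R  [+0.25589 -0.06285 +0.96466]
t = (-0.10987, -0.02972, +0.66095) m
tr R = 2.793900; θ = arccos((tr R − 1)/2) = 0.457974 rad = 26.240°
axis k = ((R−Rᵀ)₃₂, (R−Rᵀ)₁₃, (R−Rᵀ)₂₁) / (2 sinθ) = (-0.242840, -0.532884, -0.810594)
rvec = θ·k = (-0.111215, -0.244047, -0.371231)

rvec=(-0.1112, -0.2440, -0.3712) tvec=(-0.1099, -0.0297, 0.6609)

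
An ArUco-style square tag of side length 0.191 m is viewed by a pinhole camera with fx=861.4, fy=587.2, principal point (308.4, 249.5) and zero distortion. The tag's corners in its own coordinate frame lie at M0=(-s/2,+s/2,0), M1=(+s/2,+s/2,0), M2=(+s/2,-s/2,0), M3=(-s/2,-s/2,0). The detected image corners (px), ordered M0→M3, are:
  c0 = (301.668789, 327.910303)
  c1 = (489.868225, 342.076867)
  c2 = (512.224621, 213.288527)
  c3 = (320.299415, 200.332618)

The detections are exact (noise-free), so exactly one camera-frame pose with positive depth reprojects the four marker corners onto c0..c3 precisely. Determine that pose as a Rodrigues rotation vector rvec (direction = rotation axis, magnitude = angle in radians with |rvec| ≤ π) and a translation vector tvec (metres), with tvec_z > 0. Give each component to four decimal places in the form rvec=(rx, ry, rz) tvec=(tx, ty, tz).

Intrinsics K: fx=861.4, fy=587.2, cx=308.4, cy=249.5
Marker side s = 0.191 m; corners in marker frame (Z=0):
  M0 = (-0.0955, +0.0955, 0)
  M1 = (+0.0955, +0.0955, 0)
  M2 = (+0.0955, -0.0955, 0)
  M3 = (-0.0955, -0.0955, 0)
Detected image corners:
  c0 = (301.668789, 327.910303) px
  c1 = (489.868225, 342.076867) px
  c2 = (512.224621, 213.288527) px
  c3 = (320.299415, 200.332618) px
Planar DLT: solve 8×8 A·h = b for H (H[2,2]=1):
  H  [+970.79167 -68.18019 +405.37998]
  H  [+54.87732 +697.15897 +271.45230]
  H  [-0.05963 +0.09620 +1.00000]
B = K⁻¹H; ‖b₁‖=1.156007, ‖b₂‖=1.156007; λ = 2/(‖b₁‖+‖b₂‖) = 0.865046, sign → tz>0 ⇒ λ=+0.865046
r₁ = λ·B[:,0] = (+0.99337,+0.10276,-0.05158); r₂ = λ·B[:,1] = (-0.09826,+0.99167,+0.08322)
r₃ = r₁×r₂ = (+0.05970,-0.07760,+0.99520); SVD([r₁ r₂ r₃]) → R = UVᵀ:
  R  [+0.99337 -0.09826 +0.05970]
  R  [+0.10276 +0.99167 -0.07760]
  R  [-0.05158 +0.08322 +0.99520]
t = (+0.09739, +0.03234, +0.86505) m
tr R = 2.980238; θ = arccos((tr R − 1)/2) = 0.140693 rad = 8.061°
axis k = ((R−Rᵀ)₃₂, (R−Rᵀ)₁₃, (R−Rᵀ)₂₁) / (2 sinθ) = (+0.573419, +0.396786, +0.716765)
rvec = θ·k = (+0.080676, +0.055825, +0.100844)

rvec=(0.0807, 0.0558, 0.1008) tvec=(0.0974, 0.0323, 0.8650)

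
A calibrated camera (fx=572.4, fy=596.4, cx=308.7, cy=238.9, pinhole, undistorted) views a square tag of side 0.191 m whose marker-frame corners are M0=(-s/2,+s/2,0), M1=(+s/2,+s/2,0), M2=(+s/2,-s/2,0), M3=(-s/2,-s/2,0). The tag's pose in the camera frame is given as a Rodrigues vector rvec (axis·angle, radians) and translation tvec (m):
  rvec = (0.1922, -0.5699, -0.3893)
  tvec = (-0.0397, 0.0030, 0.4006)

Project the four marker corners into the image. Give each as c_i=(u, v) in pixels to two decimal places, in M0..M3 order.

c0=(182.02, 440.72) c1=(384.87, 302.80) c2=(315.44, 64.33) c3=(59.42, 157.25)

Intrinsics K: fx=572.4, fy=596.4, cx=308.7, cy=238.9
Marker side s = 0.191 m; corners in marker frame (Z=0):
  M0 = (-0.0955, +0.0955, 0)
  M1 = (+0.0955, +0.0955, 0)
  M2 = (+0.0955, -0.0955, 0)
  M3 = (-0.0955, -0.0955, 0)
rvec = (0.1922, -0.5699, -0.3893), |rvec| = θ = 0.71644 rad = 41.049°
Rodrigues: sinθ=0.65670, 1−cosθ=0.24585; R = I + sinθ·[k]× + (1−cosθ)·[k]×²:
    [+0.77184 +0.30438 -0.55822]
    [-0.40931 +0.90972 -0.06991]
    [+0.48654 +0.28244 +0.82674]
t = (-0.0397, 0.0030, 0.4006) m
M0: Pc = R·M0+t = (-0.08434, +0.12897, +0.38111); u = 572.4·(-0.08434)/0.38111 + 308.7 = 182.0219, v = 596.4·(+0.12897)/0.38111 + 238.9 = 440.7209
M1: Pc = R·M1+t = (+0.06308, +0.05079, +0.47404); u = 572.4·(+0.06308)/0.47404 + 308.7 = 384.8679, v = 596.4·(+0.05079)/0.47404 + 238.9 = 302.7992
M2: Pc = R·M2+t = (+0.00494, -0.12297, +0.42009); u = 572.4·(+0.00494)/0.42009 + 308.7 = 315.4354, v = 596.4·(-0.12297)/0.42009 + 238.9 = 64.3258
M3: Pc = R·M3+t = (-0.14248, -0.04479, +0.32716); u = 572.4·(-0.14248)/0.32716 + 308.7 = 59.4196, v = 596.4·(-0.04479)/0.32716 + 238.9 = 157.2516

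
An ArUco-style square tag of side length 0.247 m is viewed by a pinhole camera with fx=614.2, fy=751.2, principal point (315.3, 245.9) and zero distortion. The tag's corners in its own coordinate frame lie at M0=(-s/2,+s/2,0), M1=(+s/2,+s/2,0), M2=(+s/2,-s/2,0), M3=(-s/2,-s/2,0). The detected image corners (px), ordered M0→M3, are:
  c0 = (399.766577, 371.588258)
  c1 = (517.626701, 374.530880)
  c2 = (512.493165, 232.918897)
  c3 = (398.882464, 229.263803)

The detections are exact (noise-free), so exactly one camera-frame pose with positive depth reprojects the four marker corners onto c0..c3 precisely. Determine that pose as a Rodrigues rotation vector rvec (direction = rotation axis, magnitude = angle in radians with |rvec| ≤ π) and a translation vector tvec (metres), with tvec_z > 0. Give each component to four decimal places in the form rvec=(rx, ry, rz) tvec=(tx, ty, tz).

rvec=(-0.1951, -0.0333, 0.0224) tvec=(0.3008, 0.0950, 1.3008)

Intrinsics K: fx=614.2, fy=751.2, cx=315.3, cy=245.9
Marker side s = 0.247 m; corners in marker frame (Z=0):
  M0 = (-0.1235, +0.1235, 0)
  M1 = (+0.1235, +0.1235, 0)
  M2 = (+0.1235, -0.1235, 0)
  M3 = (-0.1235, -0.1235, 0)
Detected image corners:
  c0 = (399.766577, 371.588258) px
  c1 = (517.626701, 374.530880) px
  c2 = (512.493165, 232.918897) px
  c3 = (398.882464, 229.263803) px
Planar DLT: solve 8×8 A·h = b for H (H[2,2]=1):
  H  [+479.28082 -56.03789 +457.33449]
  H  [+20.56759 +529.67537 +300.77173]
  H  [+0.02379 -0.14927 +1.00000]
B = K⁻¹H; ‖b₁‖=0.768741, ‖b₂‖=0.768741; λ = 2/(‖b₁‖+‖b₂‖) = 1.300829, sign → tz>0 ⇒ λ=+1.300829
r₁ = λ·B[:,0] = (+0.99920,+0.02549,+0.03094); r₂ = λ·B[:,1] = (-0.01900,+0.98078,-0.19417)
r₃ = r₁×r₂ = (-0.03530,+0.19343,+0.98048); SVD([r₁ r₂ r₃]) → R = UVᵀ:
  R  [+0.99920 -0.01900 -0.03530]
  R  [+0.02549 +0.98078 +0.19343]
  R  [+0.03094 -0.19417 +0.98048]
t = (+0.30082, +0.09502, +1.30083) m
tr R = 2.960458; θ = arccos((tr R − 1)/2) = 0.199180 rad = 11.412°
axis k = ((R−Rᵀ)₃₂, (R−Rᵀ)₁₃, (R−Rᵀ)₂₁) / (2 sinθ) = (-0.979460, -0.167383, +0.112431)
rvec = θ·k = (-0.195089, -0.033339, +0.022394)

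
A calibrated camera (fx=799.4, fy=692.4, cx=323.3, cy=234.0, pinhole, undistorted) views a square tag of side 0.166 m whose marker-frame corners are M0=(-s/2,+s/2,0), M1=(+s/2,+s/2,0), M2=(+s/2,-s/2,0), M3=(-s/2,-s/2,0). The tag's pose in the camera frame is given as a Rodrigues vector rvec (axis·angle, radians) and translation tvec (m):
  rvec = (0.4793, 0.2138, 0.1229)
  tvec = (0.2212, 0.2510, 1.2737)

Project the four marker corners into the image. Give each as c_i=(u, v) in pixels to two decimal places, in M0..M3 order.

c0=(404.68, 395.85) c1=(505.69, 414.25) c2=(524.62, 342.82) c3=(416.87, 324.93)

Intrinsics K: fx=799.4, fy=692.4, cx=323.3, cy=234.0
Marker side s = 0.166 m; corners in marker frame (Z=0):
  M0 = (-0.0830, +0.0830, 0)
  M1 = (+0.0830, +0.0830, 0)
  M2 = (+0.0830, -0.0830, 0)
  M3 = (-0.0830, -0.0830, 0)
rvec = (0.4793, 0.2138, 0.1229), |rvec| = θ = 0.53902 rad = 30.884°
Rodrigues: sinθ=0.51330, 1−cosθ=0.14179; R = I + sinθ·[k]× + (1−cosθ)·[k]×²:
    [+0.97032 -0.06703 +0.23234]
    [+0.16704 +0.88052 -0.44360]
    [-0.17485 +0.46925 +0.86558]
t = (0.2212, 0.2510, 1.2737) m
M0: Pc = R·M0+t = (+0.13510, +0.31022, +1.32716); u = 799.4·(+0.13510)/1.32716 + 323.3 = 404.6761, v = 692.4·(+0.31022)/1.32716 + 234.0 = 395.8458
M1: Pc = R·M1+t = (+0.29617, +0.33795, +1.29814); u = 799.4·(+0.29617)/1.29814 + 323.3 = 505.6856, v = 692.4·(+0.33795)/1.29814 + 234.0 = 414.2547
M2: Pc = R·M2+t = (+0.30730, +0.19178, +1.22024); u = 799.4·(+0.30730)/1.22024 + 323.3 = 524.6174, v = 692.4·(+0.19178)/1.22024 + 234.0 = 342.8225
M3: Pc = R·M3+t = (+0.14623, +0.16405, +1.24926); u = 799.4·(+0.14623)/1.24926 + 323.3 = 416.8698, v = 692.4·(+0.16405)/1.24926 + 234.0 = 324.9253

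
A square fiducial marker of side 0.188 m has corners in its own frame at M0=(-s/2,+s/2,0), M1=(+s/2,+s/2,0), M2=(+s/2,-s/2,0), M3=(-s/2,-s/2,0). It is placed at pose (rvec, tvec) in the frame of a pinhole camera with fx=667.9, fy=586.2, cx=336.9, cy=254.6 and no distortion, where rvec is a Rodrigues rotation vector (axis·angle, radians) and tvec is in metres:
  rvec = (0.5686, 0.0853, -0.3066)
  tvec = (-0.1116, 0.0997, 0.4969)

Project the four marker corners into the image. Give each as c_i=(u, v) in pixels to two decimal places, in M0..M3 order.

Intrinsics K: fx=667.9, fy=586.2, cx=336.9, cy=254.6
Marker side s = 0.188 m; corners in marker frame (Z=0):
  M0 = (-0.0940, +0.0940, 0)
  M1 = (+0.0940, +0.0940, 0)
  M2 = (+0.0940, -0.0940, 0)
  M3 = (-0.0940, -0.0940, 0)
rvec = (0.5686, 0.0853, -0.3066), |rvec| = θ = 0.65160 rad = 37.334°
Rodrigues: sinθ=0.60646, 1−cosθ=0.20489; R = I + sinθ·[k]× + (1−cosθ)·[k]×²:
    [+0.95113 +0.30876 -0.00473]
    [-0.26195 +0.79862 -0.54183]
    [-0.16352 +0.51659 +0.84048]
t = (-0.1116, 0.0997, 0.4969) m
M0: Pc = R·M0+t = (-0.17198, +0.19939, +0.56083); u = 667.9·(-0.17198)/0.56083 + 336.9 = 132.0842, v = 586.2·(+0.19939)/0.56083 + 254.6 = 463.0144
M1: Pc = R·M1+t = (+0.00683, +0.15015, +0.53009); u = 667.9·(+0.00683)/0.53009 + 336.9 = 345.5054, v = 586.2·(+0.15015)/0.53009 + 254.6 = 420.6403
M2: Pc = R·M2+t = (-0.05122, +0.00001, +0.43297); u = 667.9·(-0.05122)/0.43297 + 336.9 = 257.8912, v = 586.2·(+0.00001)/0.43297 + 254.6 = 254.6075
M3: Pc = R·M3+t = (-0.23003, +0.04925, +0.46371); u = 667.9·(-0.23003)/0.46371 + 336.9 = 5.5798, v = 586.2·(+0.04925)/0.46371 + 254.6 = 316.8632

c0=(132.08, 463.01) c1=(345.51, 420.64) c2=(257.89, 254.61) c3=(5.58, 316.86)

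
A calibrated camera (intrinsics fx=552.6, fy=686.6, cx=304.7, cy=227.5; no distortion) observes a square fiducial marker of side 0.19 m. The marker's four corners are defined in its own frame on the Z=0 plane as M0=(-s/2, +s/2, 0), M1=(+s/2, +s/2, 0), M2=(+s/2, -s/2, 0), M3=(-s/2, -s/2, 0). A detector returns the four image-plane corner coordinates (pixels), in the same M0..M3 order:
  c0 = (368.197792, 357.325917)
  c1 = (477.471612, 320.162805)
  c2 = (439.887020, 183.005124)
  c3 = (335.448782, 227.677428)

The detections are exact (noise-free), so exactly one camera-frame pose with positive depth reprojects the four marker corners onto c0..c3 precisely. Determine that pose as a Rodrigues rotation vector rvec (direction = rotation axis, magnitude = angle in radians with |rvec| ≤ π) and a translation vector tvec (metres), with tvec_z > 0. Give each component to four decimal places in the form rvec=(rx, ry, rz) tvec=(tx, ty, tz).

rvec=(-0.0702, 0.3371, -0.3141) tvec=(0.1672, 0.0605, 0.9366)

Intrinsics K: fx=552.6, fy=686.6, cx=304.7, cy=227.5
Marker side s = 0.19 m; corners in marker frame (Z=0):
  M0 = (-0.0950, +0.0950, 0)
  M1 = (+0.0950, +0.0950, 0)
  M2 = (+0.0950, -0.0950, 0)
  M3 = (-0.0950, -0.0950, 0)
Detected image corners:
  c0 = (368.197792, 357.325917) px
  c1 = (477.471612, 320.162805) px
  c2 = (439.887020, 183.005124) px
  c3 = (335.448782, 227.677428) px
Planar DLT: solve 8×8 A·h = b for H (H[2,2]=1):
  H  [+426.30321 +132.90146 +403.33522]
  H  [-306.85362 +666.73118 +271.88513]
  H  [-0.33545 -0.12778 +1.00000]
B = K⁻¹H; ‖b₁‖=1.067708, ‖b₂‖=1.067708; λ = 2/(‖b₁‖+‖b₂‖) = 0.936586, sign → tz>0 ⇒ λ=+0.936586
r₁ = λ·B[:,0] = (+0.89577,-0.31448,-0.31418); r₂ = λ·B[:,1] = (+0.29124,+0.94914,-0.11967)
r₃ = r₁×r₂ = (+0.33583,+0.01570,+0.94179); SVD([r₁ r₂ r₃]) → R = UVᵀ:
  R  [+0.89577 +0.29124 +0.33583]
  R  [-0.31448 +0.94914 +0.01570]
  R  [-0.31418 -0.11967 +0.94179]
t = (+0.16717, +0.06055, +0.93659) m
tr R = 2.786692; θ = arccos((tr R − 1)/2) = 0.466059 rad = 26.703°
axis k = ((R−Rᵀ)₃₂, (R−Rᵀ)₁₃, (R−Rᵀ)₂₁) / (2 sinθ) = (-0.150624, +0.723251, -0.673959)
rvec = θ·k = (-0.070200, +0.337078, -0.314105)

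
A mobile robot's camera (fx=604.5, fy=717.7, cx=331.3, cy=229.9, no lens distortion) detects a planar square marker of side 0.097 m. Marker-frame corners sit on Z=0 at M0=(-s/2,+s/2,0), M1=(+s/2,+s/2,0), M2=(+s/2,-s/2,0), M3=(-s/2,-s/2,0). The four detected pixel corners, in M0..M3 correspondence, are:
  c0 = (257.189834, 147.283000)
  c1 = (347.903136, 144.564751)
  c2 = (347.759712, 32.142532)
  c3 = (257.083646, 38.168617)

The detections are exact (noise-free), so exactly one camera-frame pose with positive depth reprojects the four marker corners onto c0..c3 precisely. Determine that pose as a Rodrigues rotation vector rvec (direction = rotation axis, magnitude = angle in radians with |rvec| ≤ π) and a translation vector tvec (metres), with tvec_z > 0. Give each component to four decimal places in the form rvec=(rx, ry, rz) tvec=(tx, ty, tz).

rvec=(-0.0022, 0.1948, -0.0017) tvec=(-0.0307, -0.1220, 0.6283)

Intrinsics K: fx=604.5, fy=717.7, cx=331.3, cy=229.9
Marker side s = 0.097 m; corners in marker frame (Z=0):
  M0 = (-0.0485, +0.0485, 0)
  M1 = (+0.0485, +0.0485, 0)
  M2 = (+0.0485, -0.0485, 0)
  M3 = (-0.0485, -0.0485, 0)
Detected image corners:
  c0 = (257.189834, 147.283000) px
  c1 = (347.903136, 144.564751) px
  c2 = (347.759712, 32.142532) px
  c3 = (257.083646, 38.168617) px
Planar DLT: solve 8×8 A·h = b for H (H[2,2]=1):
  H  [+841.82774 +0.13170 +301.80664]
  H  [-72.96443 +1141.34169 +90.56215]
  H  [-0.30801 -0.00381 +1.00000]
B = K⁻¹H; ‖b₁‖=1.591503, ‖b₂‖=1.591503; λ = 2/(‖b₁‖+‖b₂‖) = 0.628337, sign → tz>0 ⇒ λ=+0.628337
r₁ = λ·B[:,0] = (+0.98109,-0.00188,-0.19354); r₂ = λ·B[:,1] = (+0.00145,+1.00000,-0.00239)
r₃ = r₁×r₂ = (+0.19354,+0.00207,+0.98109); SVD([r₁ r₂ r₃]) → R = UVᵀ:
  R  [+0.98109 +0.00145 +0.19354]
  R  [-0.00188 +1.00000 +0.00207]
  R  [-0.19354 -0.00239 +0.98109]
t = (-0.03066, -0.12199, +0.62834) m
tr R = 2.962178; θ = arccos((tr R − 1)/2) = 0.194787 rad = 11.160°
axis k = ((R−Rᵀ)₃₂, (R−Rᵀ)₁₃, (R−Rᵀ)₂₁) / (2 sinθ) = (-0.011523, +0.999897, -0.008609)
rvec = θ·k = (-0.002245, +0.194767, -0.001677)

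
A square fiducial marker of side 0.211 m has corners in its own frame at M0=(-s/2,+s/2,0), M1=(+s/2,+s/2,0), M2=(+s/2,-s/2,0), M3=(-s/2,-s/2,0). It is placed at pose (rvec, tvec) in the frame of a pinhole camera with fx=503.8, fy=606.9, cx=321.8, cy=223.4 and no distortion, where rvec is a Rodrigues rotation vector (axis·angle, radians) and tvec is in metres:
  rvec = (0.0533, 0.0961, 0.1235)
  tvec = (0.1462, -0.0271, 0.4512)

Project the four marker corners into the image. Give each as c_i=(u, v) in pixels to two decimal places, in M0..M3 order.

c0=(353.38, 306.81) c1=(589.31, 346.34) c2=(626.36, 58.29) c3=(382.39, 30.03)

Intrinsics K: fx=503.8, fy=606.9, cx=321.8, cy=223.4
Marker side s = 0.211 m; corners in marker frame (Z=0):
  M0 = (-0.1055, +0.1055, 0)
  M1 = (+0.1055, +0.1055, 0)
  M2 = (+0.1055, -0.1055, 0)
  M3 = (-0.1055, -0.1055, 0)
rvec = (0.0533, 0.0961, 0.1235), |rvec| = θ = 0.16531 rad = 9.472°
Rodrigues: sinθ=0.16456, 1−cosθ=0.01363; R = I + sinθ·[k]× + (1−cosθ)·[k]×²:
    [+0.98778 -0.12038 +0.09895]
    [+0.12549 +0.99097 -0.04714]
    [-0.09238 +0.05898 +0.99398]
t = (0.1462, -0.0271, 0.4512) m
M0: Pc = R·M0+t = (+0.02929, +0.06421, +0.46717); u = 503.8·(+0.02929)/0.46717 + 321.8 = 353.3849, v = 606.9·(+0.06421)/0.46717 + 223.4 = 306.8131
M1: Pc = R·M1+t = (+0.23771, +0.09069, +0.44768); u = 503.8·(+0.23771)/0.44768 + 321.8 = 589.3119, v = 606.9·(+0.09069)/0.44768 + 223.4 = 346.3418
M2: Pc = R·M2+t = (+0.26311, -0.11841, +0.43523); u = 503.8·(+0.26311)/0.43523 + 321.8 = 626.3633, v = 606.9·(-0.11841)/0.43523 + 223.4 = 58.2881
M3: Pc = R·M3+t = (+0.05469, -0.14489, +0.45472); u = 503.8·(+0.05469)/0.45472 + 321.8 = 382.3915, v = 606.9·(-0.14489)/0.45472 + 223.4 = 30.0252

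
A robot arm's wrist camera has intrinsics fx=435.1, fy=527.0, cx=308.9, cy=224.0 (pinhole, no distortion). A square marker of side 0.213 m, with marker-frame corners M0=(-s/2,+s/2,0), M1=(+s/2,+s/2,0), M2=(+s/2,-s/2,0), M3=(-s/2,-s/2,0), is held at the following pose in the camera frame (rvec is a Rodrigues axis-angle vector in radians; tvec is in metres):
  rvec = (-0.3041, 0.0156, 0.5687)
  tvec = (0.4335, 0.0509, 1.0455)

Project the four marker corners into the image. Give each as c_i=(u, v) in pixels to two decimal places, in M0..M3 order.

c0=(430.56, 264.98) c1=(510.87, 324.76) c2=(545.92, 234.89) c3=(469.34, 180.11)

Intrinsics K: fx=435.1, fy=527.0, cx=308.9, cy=224.0
Marker side s = 0.213 m; corners in marker frame (Z=0):
  M0 = (-0.1065, +0.1065, 0)
  M1 = (+0.1065, +0.1065, 0)
  M2 = (+0.1065, -0.1065, 0)
  M3 = (-0.1065, -0.1065, 0)
rvec = (-0.3041, 0.0156, 0.5687), |rvec| = θ = 0.64509 rad = 36.961°
Rodrigues: sinθ=0.60127, 1−cosθ=0.20095; R = I + sinθ·[k]× + (1−cosθ)·[k]×²:
    [+0.84370 -0.53236 -0.06897]
    [+0.52778 +0.79916 +0.28773]
    [-0.09805 -0.27916 +0.95523]
t = (0.4335, 0.0509, 1.0455) m
M0: Pc = R·M0+t = (+0.28695, +0.07980, +1.02621); u = 435.1·(+0.28695)/1.02621 + 308.9 = 430.5626, v = 527.0·(+0.07980)/1.02621 + 224.0 = 264.9817
M1: Pc = R·M1+t = (+0.46666, +0.19222, +1.00533); u = 435.1·(+0.46666)/1.00533 + 308.9 = 510.8671, v = 527.0·(+0.19222)/1.00533 + 224.0 = 324.7629
M2: Pc = R·M2+t = (+0.58005, +0.02200, +1.06479); u = 435.1·(+0.58005)/1.06479 + 308.9 = 545.9239, v = 527.0·(+0.02200)/1.06479 + 224.0 = 234.8873
M3: Pc = R·M3+t = (+0.40034, -0.09042, +1.08567); u = 435.1·(+0.40034)/1.08567 + 308.9 = 469.3431, v = 527.0·(-0.09042)/1.08567 + 224.0 = 180.1093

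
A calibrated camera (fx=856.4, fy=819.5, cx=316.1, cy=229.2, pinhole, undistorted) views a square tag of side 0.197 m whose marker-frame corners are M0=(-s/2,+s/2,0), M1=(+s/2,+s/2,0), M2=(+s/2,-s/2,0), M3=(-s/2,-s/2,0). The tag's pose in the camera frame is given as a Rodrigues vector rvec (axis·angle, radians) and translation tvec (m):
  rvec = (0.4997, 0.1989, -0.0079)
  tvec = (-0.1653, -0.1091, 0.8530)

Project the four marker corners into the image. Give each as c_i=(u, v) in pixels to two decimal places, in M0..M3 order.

c0=(77.10, 205.43) c1=(254.68, 211.93) c2=(235.37, 29.82) c3=(38.52, 30.91)

Intrinsics K: fx=856.4, fy=819.5, cx=316.1, cy=229.2
Marker side s = 0.197 m; corners in marker frame (Z=0):
  M0 = (-0.0985, +0.0985, 0)
  M1 = (+0.0985, +0.0985, 0)
  M2 = (+0.0985, -0.0985, 0)
  M3 = (-0.0985, -0.0985, 0)
rvec = (0.4997, 0.1989, -0.0079), |rvec| = θ = 0.53789 rad = 30.819°
Rodrigues: sinθ=0.51232, 1−cosθ=0.14121; R = I + sinθ·[k]× + (1−cosθ)·[k]×²:
    [+0.98066 +0.05603 +0.18752]
    [+0.04098 +0.87810 -0.47672]
    [-0.19137 +0.47518 +0.85882]
t = (-0.1653, -0.1091, 0.8530) m
M0: Pc = R·M0+t = (-0.25638, -0.02664, +0.91866); u = 856.4·(-0.25638)/0.91866 + 316.1 = 77.0983, v = 819.5·(-0.02664)/0.91866 + 229.2 = 205.4318
M1: Pc = R·M1+t = (-0.06319, -0.01857, +0.88096); u = 856.4·(-0.06319)/0.88096 + 316.1 = 254.6756, v = 819.5·(-0.01857)/0.88096 + 229.2 = 211.9253
M2: Pc = R·M2+t = (-0.07422, -0.19156, +0.78734); u = 856.4·(-0.07422)/0.78734 + 316.1 = 235.3659, v = 819.5·(-0.19156)/0.78734 + 229.2 = 29.8207
M3: Pc = R·M3+t = (-0.26741, -0.19963, +0.82504); u = 856.4·(-0.26741)/0.82504 + 316.1 = 38.5227, v = 819.5·(-0.19963)/0.82504 + 229.2 = 30.9118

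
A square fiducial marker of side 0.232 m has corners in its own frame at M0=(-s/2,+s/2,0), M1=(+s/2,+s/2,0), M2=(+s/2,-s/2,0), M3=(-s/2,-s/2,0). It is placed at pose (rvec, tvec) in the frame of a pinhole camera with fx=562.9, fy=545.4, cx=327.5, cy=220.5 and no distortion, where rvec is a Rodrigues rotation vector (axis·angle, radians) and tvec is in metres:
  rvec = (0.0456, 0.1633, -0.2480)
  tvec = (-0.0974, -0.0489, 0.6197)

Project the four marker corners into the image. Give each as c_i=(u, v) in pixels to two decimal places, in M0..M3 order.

Intrinsics K: fx=562.9, fy=545.4, cx=327.5, cy=220.5
Marker side s = 0.232 m; corners in marker frame (Z=0):
  M0 = (-0.1160, +0.1160, 0)
  M1 = (+0.1160, +0.1160, 0)
  M2 = (+0.1160, -0.1160, 0)
  M3 = (-0.1160, -0.1160, 0)
rvec = (0.0456, 0.1633, -0.2480), |rvec| = θ = 0.30042 rad = 17.213°
Rodrigues: sinθ=0.29592, 1−cosθ=0.04479; R = I + sinθ·[k]× + (1−cosθ)·[k]×²:
    [+0.95625 +0.24798 +0.15524]
    [-0.24059 +0.96845 -0.06501]
    [-0.16647 +0.02482 +0.98573]
t = (-0.0974, -0.0489, 0.6197) m
M0: Pc = R·M0+t = (-0.17956, +0.09135, +0.64189); u = 562.9·(-0.17956)/0.64189 + 327.5 = 170.0375, v = 545.4·(+0.09135)/0.64189 + 220.5 = 298.1168
M1: Pc = R·M1+t = (+0.04229, +0.03553, +0.60327); u = 562.9·(+0.04229)/0.60327 + 327.5 = 366.9604, v = 545.4·(+0.03553)/0.60327 + 220.5 = 252.6229
M2: Pc = R·M2+t = (-0.01524, -0.18915, +0.59751); u = 562.9·(-0.01524)/0.59751 + 327.5 = 313.1414, v = 545.4·(-0.18915)/0.59751 + 220.5 = 47.8478
M3: Pc = R·M3+t = (-0.23709, -0.13333, +0.63613); u = 562.9·(-0.23709)/0.63613 + 327.5 = 117.7034, v = 545.4·(-0.13333)/0.63613 + 220.5 = 106.1857

c0=(170.04, 298.12) c1=(366.96, 252.62) c2=(313.14, 47.85) c3=(117.70, 106.19)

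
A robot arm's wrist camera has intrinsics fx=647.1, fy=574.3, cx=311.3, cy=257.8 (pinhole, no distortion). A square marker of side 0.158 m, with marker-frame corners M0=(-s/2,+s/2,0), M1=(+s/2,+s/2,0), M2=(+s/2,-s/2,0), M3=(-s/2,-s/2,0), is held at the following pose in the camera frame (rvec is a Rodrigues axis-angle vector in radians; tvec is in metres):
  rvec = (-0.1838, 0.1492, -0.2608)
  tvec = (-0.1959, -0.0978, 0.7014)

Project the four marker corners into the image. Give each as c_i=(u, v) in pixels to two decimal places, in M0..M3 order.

c0=(76.53, 256.54) c1=(214.31, 220.39) c2=(183.67, 100.26) c3=(52.68, 138.04)

Intrinsics K: fx=647.1, fy=574.3, cx=311.3, cy=257.8
Marker side s = 0.158 m; corners in marker frame (Z=0):
  M0 = (-0.0790, +0.0790, 0)
  M1 = (+0.0790, +0.0790, 0)
  M2 = (+0.0790, -0.0790, 0)
  M3 = (-0.0790, -0.0790, 0)
rvec = (-0.1838, 0.1492, -0.2608), |rvec| = θ = 0.35222 rad = 20.181°
Rodrigues: sinθ=0.34498, 1−cosθ=0.06139; R = I + sinθ·[k]× + (1−cosθ)·[k]×²:
    [+0.95533 +0.24187 +0.16985]
    [-0.26901 +0.94962 +0.16077]
    [-0.12241 -0.19928 +0.97227]
t = (-0.1959, -0.0978, 0.7014) m
M0: Pc = R·M0+t = (-0.25226, -0.00153, +0.69533); u = 647.1·(-0.25226)/0.69533 + 311.3 = 76.5339, v = 574.3·(-0.00153)/0.69533 + 257.8 = 256.5381
M1: Pc = R·M1+t = (-0.10132, -0.04403, +0.67599); u = 647.1·(-0.10132)/0.67599 + 311.3 = 214.3082, v = 574.3·(-0.04403)/0.67599 + 257.8 = 220.3920
M2: Pc = R·M2+t = (-0.13954, -0.19407, +0.70747); u = 647.1·(-0.13954)/0.70747 + 311.3 = 183.6704, v = 574.3·(-0.19407)/0.70747 + 257.8 = 100.2593
M3: Pc = R·M3+t = (-0.29048, -0.15157, +0.72681); u = 647.1·(-0.29048)/0.72681 + 311.3 = 52.6798, v = 574.3·(-0.15157)/0.72681 + 257.8 = 138.0365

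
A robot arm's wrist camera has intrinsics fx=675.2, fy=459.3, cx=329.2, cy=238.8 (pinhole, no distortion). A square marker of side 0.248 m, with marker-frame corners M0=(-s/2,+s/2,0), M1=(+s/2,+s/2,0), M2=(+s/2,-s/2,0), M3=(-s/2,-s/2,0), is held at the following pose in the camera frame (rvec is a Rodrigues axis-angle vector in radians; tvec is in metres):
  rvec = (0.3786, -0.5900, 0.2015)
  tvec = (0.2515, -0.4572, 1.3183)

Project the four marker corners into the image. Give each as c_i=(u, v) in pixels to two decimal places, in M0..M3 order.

Intrinsics K: fx=675.2, fy=459.3, cx=329.2, cy=238.8
Marker side s = 0.248 m; corners in marker frame (Z=0):
  M0 = (-0.1240, +0.1240, 0)
  M1 = (+0.1240, +0.1240, 0)
  M2 = (+0.1240, -0.1240, 0)
  M3 = (-0.1240, -0.1240, 0)
rvec = (0.3786, -0.5900, 0.2015), |rvec| = θ = 0.72941 rad = 41.792°
Rodrigues: sinθ=0.66643, 1−cosθ=0.25443; R = I + sinθ·[k]× + (1−cosθ)·[k]×²:
    [+0.81411 -0.29092 -0.50257]
    [+0.07728 +0.91204 -0.40276]
    [+0.57554 +0.28906 +0.76498]
t = (0.2515, -0.4572, 1.3183) m
M0: Pc = R·M0+t = (+0.11448, -0.35369, +1.28278); u = 675.2·(+0.11448)/1.28278 + 329.2 = 389.4550, v = 459.3·(-0.35369)/1.28278 + 238.8 = 112.1607
M1: Pc = R·M1+t = (+0.31638, -0.33452, +1.42551); u = 675.2·(+0.31638)/1.42551 + 329.2 = 479.0529, v = 459.3·(-0.33452)/1.42551 + 238.8 = 131.0159
M2: Pc = R·M2+t = (+0.38852, -0.56071, +1.35382); u = 675.2·(+0.38852)/1.35382 + 329.2 = 522.9711, v = 459.3·(-0.56071)/1.35382 + 238.8 = 48.5729
M3: Pc = R·M3+t = (+0.18662, -0.57988, +1.21109); u = 675.2·(+0.18662)/1.21109 + 329.2 = 433.2457, v = 459.3·(-0.57988)/1.21109 + 238.8 = 18.8852

c0=(389.46, 112.16) c1=(479.05, 131.02) c2=(522.97, 48.57) c3=(433.25, 18.89)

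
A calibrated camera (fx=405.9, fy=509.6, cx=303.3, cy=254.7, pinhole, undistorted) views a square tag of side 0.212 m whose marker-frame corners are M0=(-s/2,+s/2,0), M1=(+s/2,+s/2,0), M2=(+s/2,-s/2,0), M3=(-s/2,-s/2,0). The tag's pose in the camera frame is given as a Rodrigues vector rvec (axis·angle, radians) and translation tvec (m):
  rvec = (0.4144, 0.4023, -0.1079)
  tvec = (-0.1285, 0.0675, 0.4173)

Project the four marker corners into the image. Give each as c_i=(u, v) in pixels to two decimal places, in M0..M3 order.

Intrinsics K: fx=405.9, fy=509.6, cx=303.3, cy=254.7
Marker side s = 0.212 m; corners in marker frame (Z=0):
  M0 = (-0.1060, +0.1060, 0)
  M1 = (+0.1060, +0.1060, 0)
  M2 = (+0.1060, -0.1060, 0)
  M3 = (-0.1060, -0.1060, 0)
rvec = (0.4144, 0.4023, -0.1079), |rvec| = θ = 0.58755 rad = 33.664°
Rodrigues: sinθ=0.55432, 1−cosθ=0.16770; R = I + sinθ·[k]× + (1−cosθ)·[k]×²:
    [+0.91572 +0.18278 +0.35783]
    [-0.02081 +0.91092 -0.41205]
    [-0.40127 +0.36988 +0.83796]
t = (-0.1285, 0.0675, 0.4173) m
M0: Pc = R·M0+t = (-0.20619, +0.16626, +0.49904); u = 405.9·(-0.20619)/0.49904 + 303.3 = 135.5923, v = 509.6·(+0.16626)/0.49904 + 254.7 = 424.4815
M1: Pc = R·M1+t = (-0.01206, +0.16185, +0.41397); u = 405.9·(-0.01206)/0.41397 + 303.3 = 291.4769, v = 509.6·(+0.16185)/0.41397 + 254.7 = 453.9394
M2: Pc = R·M2+t = (-0.05081, -0.03126, +0.33556); u = 405.9·(-0.05081)/0.33556 + 303.3 = 241.8407, v = 509.6·(-0.03126)/0.33556 + 254.7 = 207.2207
M3: Pc = R·M3+t = (-0.24494, -0.02685, +0.42063); u = 405.9·(-0.24494)/0.42063 + 303.3 = 66.9345, v = 509.6·(-0.02685)/0.42063 + 254.7 = 222.1685

c0=(135.59, 424.48) c1=(291.48, 453.94) c2=(241.84, 207.22) c3=(66.93, 222.17)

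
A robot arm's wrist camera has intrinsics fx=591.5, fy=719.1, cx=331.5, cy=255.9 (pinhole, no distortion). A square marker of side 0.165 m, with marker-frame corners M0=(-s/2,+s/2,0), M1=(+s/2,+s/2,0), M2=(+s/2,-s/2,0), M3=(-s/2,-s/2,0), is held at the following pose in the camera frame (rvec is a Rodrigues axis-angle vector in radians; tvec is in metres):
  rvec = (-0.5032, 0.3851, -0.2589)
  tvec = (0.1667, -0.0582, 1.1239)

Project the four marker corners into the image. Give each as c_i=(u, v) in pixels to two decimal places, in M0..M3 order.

Intrinsics K: fx=591.5, fy=719.1, cx=331.5, cy=255.9
Marker side s = 0.165 m; corners in marker frame (Z=0):
  M0 = (-0.0825, +0.0825, 0)
  M1 = (+0.0825, +0.0825, 0)
  M2 = (+0.0825, -0.0825, 0)
  M3 = (-0.0825, -0.0825, 0)
rvec = (-0.5032, 0.3851, -0.2589), |rvec| = θ = 0.68450 rad = 39.219°
Rodrigues: sinθ=0.63229, 1−cosθ=0.22527; R = I + sinθ·[k]× + (1−cosθ)·[k]×²:
    [+0.89647 +0.14598 +0.41836]
    [-0.33232 +0.84604 +0.41688]
    [-0.29309 -0.51275 +0.80696]
t = (0.1667, -0.0582, 1.1239) m
M0: Pc = R·M0+t = (+0.10478, +0.03901, +1.10578); u = 591.5·(+0.10478)/1.10578 + 331.5 = 387.5512, v = 719.1·(+0.03901)/1.10578 + 255.9 = 281.2713
M1: Pc = R·M1+t = (+0.25270, -0.01582, +1.05742); u = 591.5·(+0.25270)/1.05742 + 331.5 = 472.8572, v = 719.1·(-0.01582)/1.05742 + 255.9 = 245.1427
M2: Pc = R·M2+t = (+0.22862, -0.15541, +1.14202); u = 591.5·(+0.22862)/1.14202 + 331.5 = 449.9092, v = 719.1·(-0.15541)/1.14202 + 255.9 = 158.0400
M3: Pc = R·M3+t = (+0.08070, -0.10058, +1.19038); u = 591.5·(+0.08070)/1.19038 + 331.5 = 371.5984, v = 719.1·(-0.10058)/1.19038 + 255.9 = 195.1394

c0=(387.55, 281.27) c1=(472.86, 245.14) c2=(449.91, 158.04) c3=(371.60, 195.14)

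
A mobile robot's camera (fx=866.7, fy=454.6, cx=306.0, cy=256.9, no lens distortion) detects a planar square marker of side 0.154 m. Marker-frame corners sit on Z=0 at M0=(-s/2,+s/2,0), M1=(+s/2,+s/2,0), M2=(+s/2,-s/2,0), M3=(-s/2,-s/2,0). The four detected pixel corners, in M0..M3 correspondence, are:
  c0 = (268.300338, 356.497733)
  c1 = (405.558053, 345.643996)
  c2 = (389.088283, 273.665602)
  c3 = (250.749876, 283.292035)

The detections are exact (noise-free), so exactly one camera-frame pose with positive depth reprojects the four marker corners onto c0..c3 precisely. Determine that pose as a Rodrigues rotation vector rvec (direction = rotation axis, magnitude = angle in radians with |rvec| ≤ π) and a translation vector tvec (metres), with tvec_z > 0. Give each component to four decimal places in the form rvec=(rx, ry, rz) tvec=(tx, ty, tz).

Intrinsics K: fx=866.7, fy=454.6, cx=306.0, cy=256.9
Marker side s = 0.154 m; corners in marker frame (Z=0):
  M0 = (-0.0770, +0.0770, 0)
  M1 = (+0.0770, +0.0770, 0)
  M2 = (+0.0770, -0.0770, 0)
  M3 = (-0.0770, -0.0770, 0)
Detected image corners:
  c0 = (268.300338, 356.497733) px
  c1 = (405.558053, 345.643996) px
  c2 = (389.088283, 273.665602) px
  c3 = (250.749876, 283.292035) px
Planar DLT: solve 8×8 A·h = b for H (H[2,2]=1):
  H  [+932.54051 +122.48859 +329.05812]
  H  [-30.31671 +482.90461 +314.83218]
  H  [+0.11497 +0.03673 +1.00000]
B = K⁻¹H; ‖b₁‖=1.050026, ‖b₂‖=1.050026; λ = 2/(‖b₁‖+‖b₂‖) = 0.952357, sign → tz>0 ⇒ λ=+0.952357
r₁ = λ·B[:,0] = (+0.98605,-0.12539,+0.10949); r₂ = λ·B[:,1] = (+0.12224,+0.99188,+0.03498)
r₃ = r₁×r₂ = (-0.11299,-0.02111,+0.99337); SVD([r₁ r₂ r₃]) → R = UVᵀ:
  R  [+0.98605 +0.12224 -0.11299]
  R  [-0.12539 +0.99188 -0.02111]
  R  [+0.10949 +0.03498 +0.99337]
t = (+0.02534, +0.12136, +0.95236) m
tr R = 2.971304; θ = arccos((tr R − 1)/2) = 0.169603 rad = 9.718°
axis k = ((R−Rᵀ)₃₂, (R−Rᵀ)₁₃, (R−Rᵀ)₂₁) / (2 sinθ) = (+0.166168, -0.659028, -0.733533)
rvec = θ·k = (+0.028183, -0.111773, -0.124410)

rvec=(0.0282, -0.1118, -0.1244) tvec=(0.0253, 0.1214, 0.9524)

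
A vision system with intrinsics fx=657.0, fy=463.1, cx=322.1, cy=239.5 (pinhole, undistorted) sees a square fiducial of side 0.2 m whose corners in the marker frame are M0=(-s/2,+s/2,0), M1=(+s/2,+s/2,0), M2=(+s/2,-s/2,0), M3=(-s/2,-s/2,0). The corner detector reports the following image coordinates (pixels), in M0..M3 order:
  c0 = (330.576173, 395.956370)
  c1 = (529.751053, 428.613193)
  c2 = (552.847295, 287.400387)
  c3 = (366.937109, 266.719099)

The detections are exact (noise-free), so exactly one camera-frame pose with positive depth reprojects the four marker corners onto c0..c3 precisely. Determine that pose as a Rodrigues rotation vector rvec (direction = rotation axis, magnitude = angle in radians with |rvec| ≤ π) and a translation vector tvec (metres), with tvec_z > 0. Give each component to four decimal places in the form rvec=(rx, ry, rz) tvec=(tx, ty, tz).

rvec=(-0.3043, 0.2298, 0.1789) tvec=(0.1255, 0.1512, 0.6868)

Intrinsics K: fx=657.0, fy=463.1, cx=322.1, cy=239.5
Marker side s = 0.2 m; corners in marker frame (Z=0):
  M0 = (-0.1000, +0.1000, 0)
  M1 = (+0.1000, +0.1000, 0)
  M2 = (+0.1000, -0.1000, 0)
  M3 = (-0.1000, -0.1000, 0)
Detected image corners:
  c0 = (330.576173, 395.956370) px
  c1 = (529.751053, 428.613193) px
  c2 = (552.847295, 287.400387) px
  c3 = (366.937109, 266.719099) px
Planar DLT: solve 8×8 A·h = b for H (H[2,2]=1):
  H  [+799.48830 -328.14099 +442.12118]
  H  [+6.75821 +536.94990 +341.47841]
  H  [-0.36379 -0.40063 +1.00000]
B = K⁻¹H; ‖b₁‖=1.456057, ‖b₂‖=1.456057; λ = 2/(‖b₁‖+‖b₂‖) = 0.686786, sign → tz>0 ⇒ λ=+0.686786
r₁ = λ·B[:,0] = (+0.95822,+0.13923,-0.24984); r₂ = λ·B[:,1] = (-0.20812,+0.93860,-0.27515)
r₃ = r₁×r₂ = (+0.19620,+0.31565,+0.92837); SVD([r₁ r₂ r₃]) → R = UVᵀ:
  R  [+0.95822 -0.20812 +0.19620]
  R  [+0.13923 +0.93860 +0.31565]
  R  [-0.24984 -0.27515 +0.92837]
t = (+0.12546, +0.15124, +0.68679) m
tr R = 2.825198; θ = arccos((tr R − 1)/2) = 0.421200 rad = 24.133°
axis k = ((R−Rᵀ)₃₂, (R−Rᵀ)₁₃, (R−Rᵀ)₂₁) / (2 sinθ) = (-0.722502, +0.545473, +0.424793)
rvec = θ·k = (-0.304318, +0.229753, +0.178923)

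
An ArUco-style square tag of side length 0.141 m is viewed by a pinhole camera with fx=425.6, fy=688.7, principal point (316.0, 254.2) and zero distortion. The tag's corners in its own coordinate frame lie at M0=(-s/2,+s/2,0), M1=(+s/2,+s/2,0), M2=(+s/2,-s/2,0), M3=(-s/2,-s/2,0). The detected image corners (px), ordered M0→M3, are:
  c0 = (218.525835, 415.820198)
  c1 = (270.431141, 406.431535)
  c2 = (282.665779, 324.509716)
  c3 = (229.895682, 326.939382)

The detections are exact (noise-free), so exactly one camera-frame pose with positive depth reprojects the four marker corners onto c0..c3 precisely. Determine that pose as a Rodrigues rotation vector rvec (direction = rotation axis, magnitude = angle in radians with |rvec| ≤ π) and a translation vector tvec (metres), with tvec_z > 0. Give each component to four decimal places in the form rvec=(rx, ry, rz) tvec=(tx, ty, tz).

Intrinsics K: fx=425.6, fy=688.7, cx=316.0, cy=254.2
Marker side s = 0.141 m; corners in marker frame (Z=0):
  M0 = (-0.0705, +0.0705, 0)
  M1 = (+0.0705, +0.0705, 0)
  M2 = (+0.0705, -0.0705, 0)
  M3 = (-0.0705, -0.0705, 0)
Detected image corners:
  c0 = (218.525835, 415.820198) px
  c1 = (270.431141, 406.431535) px
  c2 = (282.665779, 324.509716) px
  c3 = (229.895682, 326.939382) px
Planar DLT: solve 8×8 A·h = b for H (H[2,2]=1):
  H  [+520.18871 -20.87959 +251.37330]
  H  [+176.98113 +697.28059 +369.05811]
  H  [+0.59531 +0.25143 +1.00000]
B = K⁻¹H; ‖b₁‖=0.982119, ‖b₂‖=0.982119; λ = 2/(‖b₁‖+‖b₂‖) = 1.018206, sign → tz>0 ⇒ λ=+1.018206
r₁ = λ·B[:,0] = (+0.79445,+0.03793,+0.60615); r₂ = λ·B[:,1] = (-0.24003,+0.93640,+0.25601)
r₃ = r₁×r₂ = (-0.55789,-0.34888,+0.75302); SVD([r₁ r₂ r₃]) → R = UVᵀ:
  R  [+0.79445 -0.24003 -0.55789]
  R  [+0.03793 +0.93640 -0.34888]
  R  [+0.60615 +0.25601 +0.75302]
t = (-0.15461, +0.16981, +1.01821) m
tr R = 2.483868; θ = arccos((tr R − 1)/2) = 0.734846 rad = 42.104°
axis k = ((R−Rᵀ)₃₂, (R−Rᵀ)₁₃, (R−Rᵀ)₂₁) / (2 sinθ) = (+0.451091, -0.868072, +0.207287)
rvec = θ·k = (+0.331482, -0.637899, +0.152324)

rvec=(0.3315, -0.6379, 0.1523) tvec=(-0.1546, 0.1698, 1.0182)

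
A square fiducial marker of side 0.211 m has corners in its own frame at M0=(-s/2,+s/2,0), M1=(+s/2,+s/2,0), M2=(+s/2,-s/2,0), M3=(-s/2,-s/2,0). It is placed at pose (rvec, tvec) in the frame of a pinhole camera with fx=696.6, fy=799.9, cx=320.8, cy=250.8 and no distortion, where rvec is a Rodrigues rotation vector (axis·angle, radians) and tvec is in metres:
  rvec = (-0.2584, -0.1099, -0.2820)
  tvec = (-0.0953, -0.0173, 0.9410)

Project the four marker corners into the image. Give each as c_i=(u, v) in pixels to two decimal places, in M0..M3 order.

Intrinsics K: fx=696.6, fy=799.9, cx=320.8, cy=250.8
Marker side s = 0.211 m; corners in marker frame (Z=0):
  M0 = (-0.1055, +0.1055, 0)
  M1 = (+0.1055, +0.1055, 0)
  M2 = (+0.1055, -0.1055, 0)
  M3 = (-0.1055, -0.1055, 0)
rvec = (-0.2584, -0.1099, -0.2820), |rvec| = θ = 0.39796 rad = 22.801°
Rodrigues: sinθ=0.38754, 1−cosθ=0.07815; R = I + sinθ·[k]× + (1−cosθ)·[k]×²:
    [+0.95480 +0.28863 -0.07107]
    [-0.26060 +0.92781 +0.26693]
    [+0.14298 -0.23634 +0.96109]
t = (-0.0953, -0.0173, 0.9410) m
M0: Pc = R·M0+t = (-0.16558, +0.10808, +0.90098); u = 696.6·(-0.16558)/0.90098 + 320.8 = 192.7798, v = 799.9·(+0.10808)/0.90098 + 250.8 = 346.7525
M1: Pc = R·M1+t = (+0.03588, +0.05309, +0.93115); u = 696.6·(+0.03588)/0.93115 + 320.8 = 347.6433, v = 799.9·(+0.05309)/0.93115 + 250.8 = 296.4073
M2: Pc = R·M2+t = (-0.02502, -0.14268, +0.98102); u = 696.6·(-0.02502)/0.98102 + 320.8 = 303.0347, v = 799.9·(-0.14268)/0.98102 + 250.8 = 134.4637
M3: Pc = R·M3+t = (-0.22648, -0.08769, +0.95085); u = 696.6·(-0.22648)/0.95085 + 320.8 = 154.8777, v = 799.9·(-0.08769)/0.95085 + 250.8 = 177.0304

c0=(192.78, 346.75) c1=(347.64, 296.41) c2=(303.03, 134.46) c3=(154.88, 177.03)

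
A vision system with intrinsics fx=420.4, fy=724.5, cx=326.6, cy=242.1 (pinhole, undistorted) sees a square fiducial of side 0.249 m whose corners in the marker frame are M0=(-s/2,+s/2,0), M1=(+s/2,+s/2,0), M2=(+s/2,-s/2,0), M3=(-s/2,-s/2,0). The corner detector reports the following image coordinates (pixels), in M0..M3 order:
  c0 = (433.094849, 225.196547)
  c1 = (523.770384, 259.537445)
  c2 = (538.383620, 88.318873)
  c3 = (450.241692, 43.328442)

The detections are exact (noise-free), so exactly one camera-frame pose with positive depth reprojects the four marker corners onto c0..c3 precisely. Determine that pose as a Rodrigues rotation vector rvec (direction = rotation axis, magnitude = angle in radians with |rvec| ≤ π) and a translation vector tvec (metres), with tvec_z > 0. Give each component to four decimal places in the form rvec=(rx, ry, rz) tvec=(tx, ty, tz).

Intrinsics K: fx=420.4, fy=724.5, cx=326.6, cy=242.1
Marker side s = 0.249 m; corners in marker frame (Z=0):
  M0 = (-0.1245, +0.1245, 0)
  M1 = (+0.1245, +0.1245, 0)
  M2 = (+0.1245, -0.1245, 0)
  M3 = (-0.1245, -0.1245, 0)
Detected image corners:
  c0 = (433.094849, 225.196547) px
  c1 = (523.770384, 259.537445) px
  c2 = (538.383620, 88.318873) px
  c3 = (450.241692, 43.328442) px
Planar DLT: solve 8×8 A·h = b for H (H[2,2]=1):
  H  [+484.29376 -96.71494 +487.87337]
  H  [+199.16844 +697.83587 +153.98329]
  H  [+0.25755 -0.06806 +1.00000]
B = K⁻¹H; ‖b₁‖=1.004043, ‖b₂‖=1.004043; λ = 2/(‖b₁‖+‖b₂‖) = 0.995973, sign → tz>0 ⇒ λ=+0.995973
r₁ = λ·B[:,0] = (+0.94806,+0.18808,+0.25651); r₂ = λ·B[:,1] = (-0.17647,+0.98197,-0.06779)
r₃ = r₁×r₂ = (-0.26464,+0.01900,+0.96416); SVD([r₁ r₂ r₃]) → R = UVᵀ:
  R  [+0.94806 -0.17647 -0.26464]
  R  [+0.18808 +0.98197 +0.01900]
  R  [+0.25651 -0.06779 +0.96416]
t = (+0.38207, -0.12113, +0.99597) m
tr R = 2.894195; θ = arccos((tr R − 1)/2) = 0.326728 rad = 18.720°
axis k = ((R−Rᵀ)₃₂, (R−Rᵀ)₁₃, (R−Rᵀ)₂₁) / (2 sinθ) = (-0.135204, -0.811899, +0.567926)
rvec = θ·k = (-0.044175, -0.265270, +0.185557)

rvec=(-0.0442, -0.2653, 0.1856) tvec=(0.3821, -0.1211, 0.9960)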